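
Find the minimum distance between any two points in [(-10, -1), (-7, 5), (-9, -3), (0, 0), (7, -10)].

Computing all pairwise distances among 5 points:

d((-10, -1), (-7, 5)) = 6.7082
d((-10, -1), (-9, -3)) = 2.2361 <-- minimum
d((-10, -1), (0, 0)) = 10.0499
d((-10, -1), (7, -10)) = 19.2354
d((-7, 5), (-9, -3)) = 8.2462
d((-7, 5), (0, 0)) = 8.6023
d((-7, 5), (7, -10)) = 20.5183
d((-9, -3), (0, 0)) = 9.4868
d((-9, -3), (7, -10)) = 17.4642
d((0, 0), (7, -10)) = 12.2066

Closest pair: (-10, -1) and (-9, -3) with distance 2.2361

The closest pair is (-10, -1) and (-9, -3) with Euclidean distance 2.2361. For 5 points, brute-force pairwise comparison is shown above. For large n, the divide-and-conquer algorithm (sort by x, recurse on halves, check the dividing strip) achieves O(n log n).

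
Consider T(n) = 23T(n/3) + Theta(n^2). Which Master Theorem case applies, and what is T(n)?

Master Theorem for T(n) = 23T(n/3) + O(n^2):

a = 23, b = 3, c = 2
log_b(a) = log_3(23) = 2.8540

Case 1: c = 2 < log_3(23) = 2.8540
T(n) = O(n^(log_3 23))

For T(n) = 23T(n/3) + O(n^2): log_3(23) = 2.8540. This is Case 1 of the Master Theorem (c < log_b(a), work dominated by leaves), giving O(n^(log_3 23)).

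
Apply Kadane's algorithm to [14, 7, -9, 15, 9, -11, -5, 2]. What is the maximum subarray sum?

Using Kadane's algorithm on [14, 7, -9, 15, 9, -11, -5, 2]:

Scanning through the array:
Position 1 (value 7): max_ending_here = 21, max_so_far = 21
Position 2 (value -9): max_ending_here = 12, max_so_far = 21
Position 3 (value 15): max_ending_here = 27, max_so_far = 27
Position 4 (value 9): max_ending_here = 36, max_so_far = 36
Position 5 (value -11): max_ending_here = 25, max_so_far = 36
Position 6 (value -5): max_ending_here = 20, max_so_far = 36
Position 7 (value 2): max_ending_here = 22, max_so_far = 36

Maximum subarray: [14, 7, -9, 15, 9]
Maximum sum: 36

The maximum subarray is [14, 7, -9, 15, 9] with sum 36. This subarray runs from index 0 to index 4.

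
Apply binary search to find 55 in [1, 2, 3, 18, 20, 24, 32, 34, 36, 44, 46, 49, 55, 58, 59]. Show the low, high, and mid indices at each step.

Binary search for 55 in [1, 2, 3, 18, 20, 24, 32, 34, 36, 44, 46, 49, 55, 58, 59]:

lo=0, hi=14, mid=7, arr[mid]=34 -> 34 < 55, search right half
lo=8, hi=14, mid=11, arr[mid]=49 -> 49 < 55, search right half
lo=12, hi=14, mid=13, arr[mid]=58 -> 58 > 55, search left half
lo=12, hi=12, mid=12, arr[mid]=55 -> Found target at index 12!

Binary search finds 55 at index 12 after 4 comparisons. The search repeatedly halves the search space by comparing with the middle element.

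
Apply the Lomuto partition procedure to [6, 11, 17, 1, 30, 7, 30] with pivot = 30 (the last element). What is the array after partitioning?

Lomuto partition with pivot = 30:

Initial array: [6, 11, 17, 1, 30, 7, 30]

arr[0]=6 <= 30: swap with position 0, array becomes [6, 11, 17, 1, 30, 7, 30]
arr[1]=11 <= 30: swap with position 1, array becomes [6, 11, 17, 1, 30, 7, 30]
arr[2]=17 <= 30: swap with position 2, array becomes [6, 11, 17, 1, 30, 7, 30]
arr[3]=1 <= 30: swap with position 3, array becomes [6, 11, 17, 1, 30, 7, 30]
arr[4]=30 <= 30: swap with position 4, array becomes [6, 11, 17, 1, 30, 7, 30]
arr[5]=7 <= 30: swap with position 5, array becomes [6, 11, 17, 1, 30, 7, 30]

Place pivot at position 6: [6, 11, 17, 1, 30, 7, 30]
Pivot position: 6

After partitioning with pivot 30, the array becomes [6, 11, 17, 1, 30, 7, 30]. The pivot is placed at index 6. All elements to the left of the pivot are <= 30, and all elements to the right are > 30.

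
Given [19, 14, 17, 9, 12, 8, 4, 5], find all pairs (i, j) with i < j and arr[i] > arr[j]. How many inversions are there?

Finding inversions in [19, 14, 17, 9, 12, 8, 4, 5]:

(0, 1): arr[0]=19 > arr[1]=14
(0, 2): arr[0]=19 > arr[2]=17
(0, 3): arr[0]=19 > arr[3]=9
(0, 4): arr[0]=19 > arr[4]=12
(0, 5): arr[0]=19 > arr[5]=8
(0, 6): arr[0]=19 > arr[6]=4
(0, 7): arr[0]=19 > arr[7]=5
(1, 3): arr[1]=14 > arr[3]=9
(1, 4): arr[1]=14 > arr[4]=12
(1, 5): arr[1]=14 > arr[5]=8
(1, 6): arr[1]=14 > arr[6]=4
(1, 7): arr[1]=14 > arr[7]=5
(2, 3): arr[2]=17 > arr[3]=9
(2, 4): arr[2]=17 > arr[4]=12
(2, 5): arr[2]=17 > arr[5]=8
(2, 6): arr[2]=17 > arr[6]=4
(2, 7): arr[2]=17 > arr[7]=5
(3, 5): arr[3]=9 > arr[5]=8
(3, 6): arr[3]=9 > arr[6]=4
(3, 7): arr[3]=9 > arr[7]=5
(4, 5): arr[4]=12 > arr[5]=8
(4, 6): arr[4]=12 > arr[6]=4
(4, 7): arr[4]=12 > arr[7]=5
(5, 6): arr[5]=8 > arr[6]=4
(5, 7): arr[5]=8 > arr[7]=5

Total inversions: 25

The array has 25 inversion(s): (0,1), (0,2), (0,3), (0,4), (0,5), (0,6), (0,7), (1,3), (1,4), (1,5), (1,6), (1,7), (2,3), (2,4), (2,5), (2,6), (2,7), (3,5), (3,6), (3,7), (4,5), (4,6), (4,7), (5,6), (5,7). Each pair (i,j) satisfies i < j and arr[i] > arr[j].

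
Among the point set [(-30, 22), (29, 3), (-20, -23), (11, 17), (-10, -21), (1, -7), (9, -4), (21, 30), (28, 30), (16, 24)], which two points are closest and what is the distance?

Computing all pairwise distances among 10 points:

d((-30, 22), (29, 3)) = 61.9839
d((-30, 22), (-20, -23)) = 46.0977
d((-30, 22), (11, 17)) = 41.3038
d((-30, 22), (-10, -21)) = 47.4236
d((-30, 22), (1, -7)) = 42.45
d((-30, 22), (9, -4)) = 46.8722
d((-30, 22), (21, 30)) = 51.6236
d((-30, 22), (28, 30)) = 58.5491
d((-30, 22), (16, 24)) = 46.0435
d((29, 3), (-20, -23)) = 55.4707
d((29, 3), (11, 17)) = 22.8035
d((29, 3), (-10, -21)) = 45.793
d((29, 3), (1, -7)) = 29.7321
d((29, 3), (9, -4)) = 21.1896
d((29, 3), (21, 30)) = 28.1603
d((29, 3), (28, 30)) = 27.0185
d((29, 3), (16, 24)) = 24.6982
d((-20, -23), (11, 17)) = 50.6063
d((-20, -23), (-10, -21)) = 10.198
d((-20, -23), (1, -7)) = 26.4008
d((-20, -23), (9, -4)) = 34.6699
d((-20, -23), (21, 30)) = 67.0075
d((-20, -23), (28, 30)) = 71.5052
d((-20, -23), (16, 24)) = 59.203
d((11, 17), (-10, -21)) = 43.4166
d((11, 17), (1, -7)) = 26.0
d((11, 17), (9, -4)) = 21.095
d((11, 17), (21, 30)) = 16.4012
d((11, 17), (28, 30)) = 21.4009
d((11, 17), (16, 24)) = 8.6023
d((-10, -21), (1, -7)) = 17.8045
d((-10, -21), (9, -4)) = 25.4951
d((-10, -21), (21, 30)) = 59.6825
d((-10, -21), (28, 30)) = 63.6003
d((-10, -21), (16, 24)) = 51.9711
d((1, -7), (9, -4)) = 8.544
d((1, -7), (21, 30)) = 42.0595
d((1, -7), (28, 30)) = 45.8039
d((1, -7), (16, 24)) = 34.4384
d((9, -4), (21, 30)) = 36.0555
d((9, -4), (28, 30)) = 38.9487
d((9, -4), (16, 24)) = 28.8617
d((21, 30), (28, 30)) = 7.0 <-- minimum
d((21, 30), (16, 24)) = 7.8102
d((28, 30), (16, 24)) = 13.4164

Closest pair: (21, 30) and (28, 30) with distance 7.0

The closest pair is (21, 30) and (28, 30) with Euclidean distance 7.0. For 10 points, brute-force pairwise comparison is shown above. For large n, the divide-and-conquer algorithm (sort by x, recurse on halves, check the dividing strip) achieves O(n log n).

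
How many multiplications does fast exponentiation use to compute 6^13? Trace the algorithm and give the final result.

Computing 6^13 by squaring (build up from 6^1; each line after the first costs one multiplication):

6^1 = 6
6^2 = (6^1)^2 = 6^2 = 36
6^3 = 6 * 6^2 = 6 * 36 = 216
6^6 = (6^3)^2 = 216^2 = 46656
6^12 = (6^6)^2 = 46656^2 = 2176782336
6^13 = 6 * 6^12 = 6 * 2176782336 = 13060694016

Result: 13060694016
Multiplications needed: 5 (5 lines after 6^1)

6^13 = 13060694016. Using exponentiation by squaring, this requires 5 multiplications. The key idea: if the exponent is even, square the half-power; if odd, multiply by the base once.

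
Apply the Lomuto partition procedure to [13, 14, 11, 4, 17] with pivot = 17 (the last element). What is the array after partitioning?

Lomuto partition with pivot = 17:

Initial array: [13, 14, 11, 4, 17]

arr[0]=13 <= 17: swap with position 0, array becomes [13, 14, 11, 4, 17]
arr[1]=14 <= 17: swap with position 1, array becomes [13, 14, 11, 4, 17]
arr[2]=11 <= 17: swap with position 2, array becomes [13, 14, 11, 4, 17]
arr[3]=4 <= 17: swap with position 3, array becomes [13, 14, 11, 4, 17]

Place pivot at position 4: [13, 14, 11, 4, 17]
Pivot position: 4

After partitioning with pivot 17, the array becomes [13, 14, 11, 4, 17]. The pivot is placed at index 4. All elements to the left of the pivot are <= 17, and all elements to the right are > 17.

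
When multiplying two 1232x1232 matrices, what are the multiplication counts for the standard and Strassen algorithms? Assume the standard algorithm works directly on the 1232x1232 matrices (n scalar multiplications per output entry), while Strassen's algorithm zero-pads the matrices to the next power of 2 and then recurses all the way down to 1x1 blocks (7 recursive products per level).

Matrix multiplication for 1232x1232 matrices:

Strassen's algorithm requires power-of-2 dimensions. Pad 1232x1232 to 2048x2048 (next power of 2).

Standard algorithm: 1232^3 = 1869959168 multiplications
Strassen's algorithm: 7^(log2(2048)) = 7^11 = 1977326743 multiplications
Difference: 1869959168 - 1977326743 = -107367575 (Strassen uses MORE here due to padding overhead — for small or just-over-power-of-2 n, padding can outweigh the per-level savings)

Standard: 1869959168 multiplications (1232^3). Strassen: 1977326743 multiplications (7^11, after padding to 2048x2048). Strassen reduces 8 recursive multiplications to 7 at each level.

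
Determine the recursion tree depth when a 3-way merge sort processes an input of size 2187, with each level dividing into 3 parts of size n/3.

For divide and conquer with division factor 3:

Problem sizes at each level:
Level 0: 2187
Level 1: 729
Level 2: 243
Level 3: 81
Level 4: 27
Level 5: 9
Level 6: 3
Level 7: 1

The root is level 0 and the size-1 base case is level 7 (the tree spans levels 0 through 7, i.e. 8 levels counting the root), so the depth is the number of divisions: log_3(2187) = 7

The recursion tree depth is log_3(2187) = 7. At each level, the problem size is divided by 3, so it takes 7 divisions to reduce to a base case of size 1. The algorithm makes 3 recursive calls at each level.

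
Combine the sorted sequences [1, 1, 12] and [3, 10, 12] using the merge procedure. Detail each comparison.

Merging process:

Compare 1 vs 3: take 1 from left. Merged: [1]
Compare 1 vs 3: take 1 from left. Merged: [1, 1]
Compare 12 vs 3: take 3 from right. Merged: [1, 1, 3]
Compare 12 vs 10: take 10 from right. Merged: [1, 1, 3, 10]
Compare 12 vs 12: take 12 from left. Merged: [1, 1, 3, 10, 12]
Append remaining from right: [12]. Merged: [1, 1, 3, 10, 12, 12]

Final merged array: [1, 1, 3, 10, 12, 12]
Total comparisons: 5

The merged array is [1, 1, 3, 10, 12, 12], requiring 5 comparisons. The merge step runs in O(n) time where n is the total number of elements.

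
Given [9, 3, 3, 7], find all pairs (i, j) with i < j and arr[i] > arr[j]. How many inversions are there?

Finding inversions in [9, 3, 3, 7]:

(0, 1): arr[0]=9 > arr[1]=3
(0, 2): arr[0]=9 > arr[2]=3
(0, 3): arr[0]=9 > arr[3]=7

Total inversions: 3

The array has 3 inversion(s): (0,1), (0,2), (0,3). Each pair (i,j) satisfies i < j and arr[i] > arr[j].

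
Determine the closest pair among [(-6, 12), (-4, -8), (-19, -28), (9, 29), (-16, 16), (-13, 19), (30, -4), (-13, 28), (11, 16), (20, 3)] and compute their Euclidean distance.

Computing all pairwise distances among 10 points:

d((-6, 12), (-4, -8)) = 20.0998
d((-6, 12), (-19, -28)) = 42.0595
d((-6, 12), (9, 29)) = 22.6716
d((-6, 12), (-16, 16)) = 10.7703
d((-6, 12), (-13, 19)) = 9.8995
d((-6, 12), (30, -4)) = 39.3954
d((-6, 12), (-13, 28)) = 17.4642
d((-6, 12), (11, 16)) = 17.4642
d((-6, 12), (20, 3)) = 27.5136
d((-4, -8), (-19, -28)) = 25.0
d((-4, -8), (9, 29)) = 39.2173
d((-4, -8), (-16, 16)) = 26.8328
d((-4, -8), (-13, 19)) = 28.4605
d((-4, -8), (30, -4)) = 34.2345
d((-4, -8), (-13, 28)) = 37.108
d((-4, -8), (11, 16)) = 28.3019
d((-4, -8), (20, 3)) = 26.4008
d((-19, -28), (9, 29)) = 63.5059
d((-19, -28), (-16, 16)) = 44.1022
d((-19, -28), (-13, 19)) = 47.3814
d((-19, -28), (30, -4)) = 54.5619
d((-19, -28), (-13, 28)) = 56.3205
d((-19, -28), (11, 16)) = 53.2541
d((-19, -28), (20, 3)) = 49.8197
d((9, 29), (-16, 16)) = 28.178
d((9, 29), (-13, 19)) = 24.1661
d((9, 29), (30, -4)) = 39.1152
d((9, 29), (-13, 28)) = 22.0227
d((9, 29), (11, 16)) = 13.1529
d((9, 29), (20, 3)) = 28.2312
d((-16, 16), (-13, 19)) = 4.2426 <-- minimum
d((-16, 16), (30, -4)) = 50.1597
d((-16, 16), (-13, 28)) = 12.3693
d((-16, 16), (11, 16)) = 27.0
d((-16, 16), (20, 3)) = 38.2753
d((-13, 19), (30, -4)) = 48.7647
d((-13, 19), (-13, 28)) = 9.0
d((-13, 19), (11, 16)) = 24.1868
d((-13, 19), (20, 3)) = 36.6742
d((30, -4), (-13, 28)) = 53.6004
d((30, -4), (11, 16)) = 27.5862
d((30, -4), (20, 3)) = 12.2066
d((-13, 28), (11, 16)) = 26.8328
d((-13, 28), (20, 3)) = 41.4005
d((11, 16), (20, 3)) = 15.8114

Closest pair: (-16, 16) and (-13, 19) with distance 4.2426

The closest pair is (-16, 16) and (-13, 19) with Euclidean distance 4.2426. For 10 points, brute-force pairwise comparison is shown above. For large n, the divide-and-conquer algorithm (sort by x, recurse on halves, check the dividing strip) achieves O(n log n).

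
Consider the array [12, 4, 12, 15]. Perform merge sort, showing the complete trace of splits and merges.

Merge sort trace:

Split: [12, 4, 12, 15] -> [12, 4] and [12, 15]
  Split: [12, 4] -> [12] and [4]
  Merge: [12] + [4] -> [4, 12]
  Split: [12, 15] -> [12] and [15]
  Merge: [12] + [15] -> [12, 15]
Merge: [4, 12] + [12, 15] -> [4, 12, 12, 15]

Final sorted array: [4, 12, 12, 15]

The merge sort proceeds by recursively splitting the array and merging sorted halves.
After all merges, the sorted array is [4, 12, 12, 15].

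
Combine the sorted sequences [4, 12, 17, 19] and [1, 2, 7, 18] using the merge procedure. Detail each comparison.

Merging process:

Compare 4 vs 1: take 1 from right. Merged: [1]
Compare 4 vs 2: take 2 from right. Merged: [1, 2]
Compare 4 vs 7: take 4 from left. Merged: [1, 2, 4]
Compare 12 vs 7: take 7 from right. Merged: [1, 2, 4, 7]
Compare 12 vs 18: take 12 from left. Merged: [1, 2, 4, 7, 12]
Compare 17 vs 18: take 17 from left. Merged: [1, 2, 4, 7, 12, 17]
Compare 19 vs 18: take 18 from right. Merged: [1, 2, 4, 7, 12, 17, 18]
Append remaining from left: [19]. Merged: [1, 2, 4, 7, 12, 17, 18, 19]

Final merged array: [1, 2, 4, 7, 12, 17, 18, 19]
Total comparisons: 7

The merged array is [1, 2, 4, 7, 12, 17, 18, 19], requiring 7 comparisons. The merge step runs in O(n) time where n is the total number of elements.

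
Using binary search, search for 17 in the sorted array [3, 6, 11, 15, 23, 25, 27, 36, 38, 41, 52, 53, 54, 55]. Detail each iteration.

Binary search for 17 in [3, 6, 11, 15, 23, 25, 27, 36, 38, 41, 52, 53, 54, 55]:

lo=0, hi=13, mid=6, arr[mid]=27 -> 27 > 17, search left half
lo=0, hi=5, mid=2, arr[mid]=11 -> 11 < 17, search right half
lo=3, hi=5, mid=4, arr[mid]=23 -> 23 > 17, search left half
lo=3, hi=3, mid=3, arr[mid]=15 -> 15 < 17, search right half
lo=4 > hi=3, target 17 not found

Binary search determines that 17 is not in the array after 4 comparisons. The search space was exhausted without finding the target.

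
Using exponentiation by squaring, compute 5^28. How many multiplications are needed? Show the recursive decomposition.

Computing 5^28 by squaring (build up from 5^1; each line after the first costs one multiplication):

5^1 = 5
5^2 = (5^1)^2 = 5^2 = 25
5^3 = 5 * 5^2 = 5 * 25 = 125
5^6 = (5^3)^2 = 125^2 = 15625
5^7 = 5 * 5^6 = 5 * 15625 = 78125
5^14 = (5^7)^2 = 78125^2 = 6103515625
5^28 = (5^14)^2 = 6103515625^2 = 37252902984619140625

Result: 37252902984619140625
Multiplications needed: 6 (6 lines after 5^1)

5^28 = 37252902984619140625. Using exponentiation by squaring, this requires 6 multiplications. The key idea: if the exponent is even, square the half-power; if odd, multiply by the base once.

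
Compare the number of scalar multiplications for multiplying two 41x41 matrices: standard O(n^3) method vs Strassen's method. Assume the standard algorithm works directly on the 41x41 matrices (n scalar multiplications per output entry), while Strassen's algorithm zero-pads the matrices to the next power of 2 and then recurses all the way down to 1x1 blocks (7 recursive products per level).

Matrix multiplication for 41x41 matrices:

Strassen's algorithm requires power-of-2 dimensions. Pad 41x41 to 64x64 (next power of 2).

Standard algorithm: 41^3 = 68921 multiplications
Strassen's algorithm: 7^(log2(64)) = 7^6 = 117649 multiplications
Difference: 68921 - 117649 = -48728 (Strassen uses MORE here due to padding overhead — for small or just-over-power-of-2 n, padding can outweigh the per-level savings)

Standard: 68921 multiplications (41^3). Strassen: 117649 multiplications (7^6, after padding to 64x64). Strassen reduces 8 recursive multiplications to 7 at each level.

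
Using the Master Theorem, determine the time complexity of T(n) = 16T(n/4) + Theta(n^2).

Master Theorem for T(n) = 16T(n/4) + O(n^2):

a = 16, b = 4, c = 2
log_b(a) = log_4(16) = 2.0000

Case 2: c = 2 = log_4(16) = 2.0000
T(n) = O(n^2 log n) = O(n^2 log n)

For T(n) = 16T(n/4) + O(n^2): log_4(16) = 2.0000. This is Case 2 of the Master Theorem (c = log_b(a), equal work at all levels), giving O(n^2 log n).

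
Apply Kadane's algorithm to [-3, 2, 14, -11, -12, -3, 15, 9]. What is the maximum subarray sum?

Using Kadane's algorithm on [-3, 2, 14, -11, -12, -3, 15, 9]:

Scanning through the array:
Position 1 (value 2): max_ending_here = 2, max_so_far = 2
Position 2 (value 14): max_ending_here = 16, max_so_far = 16
Position 3 (value -11): max_ending_here = 5, max_so_far = 16
Position 4 (value -12): max_ending_here = -7, max_so_far = 16
Position 5 (value -3): max_ending_here = -3, max_so_far = 16
Position 6 (value 15): max_ending_here = 15, max_so_far = 16
Position 7 (value 9): max_ending_here = 24, max_so_far = 24

Maximum subarray: [15, 9]
Maximum sum: 24

The maximum subarray is [15, 9] with sum 24. This subarray runs from index 6 to index 7.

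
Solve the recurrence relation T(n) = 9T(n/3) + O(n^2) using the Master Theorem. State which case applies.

Master Theorem for T(n) = 9T(n/3) + O(n^2):

a = 9, b = 3, c = 2
log_b(a) = log_3(9) = 2.0000

Case 2: c = 2 = log_3(9) = 2.0000
T(n) = O(n^2 log n) = O(n^2 log n)

For T(n) = 9T(n/3) + O(n^2): log_3(9) = 2.0000. This is Case 2 of the Master Theorem (c = log_b(a), equal work at all levels), giving O(n^2 log n).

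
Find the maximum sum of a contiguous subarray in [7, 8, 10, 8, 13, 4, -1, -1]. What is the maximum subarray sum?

Using Kadane's algorithm on [7, 8, 10, 8, 13, 4, -1, -1]:

Scanning through the array:
Position 1 (value 8): max_ending_here = 15, max_so_far = 15
Position 2 (value 10): max_ending_here = 25, max_so_far = 25
Position 3 (value 8): max_ending_here = 33, max_so_far = 33
Position 4 (value 13): max_ending_here = 46, max_so_far = 46
Position 5 (value 4): max_ending_here = 50, max_so_far = 50
Position 6 (value -1): max_ending_here = 49, max_so_far = 50
Position 7 (value -1): max_ending_here = 48, max_so_far = 50

Maximum subarray: [7, 8, 10, 8, 13, 4]
Maximum sum: 50

The maximum subarray is [7, 8, 10, 8, 13, 4] with sum 50. This subarray runs from index 0 to index 5.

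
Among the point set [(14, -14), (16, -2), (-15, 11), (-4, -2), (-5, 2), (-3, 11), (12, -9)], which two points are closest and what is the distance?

Computing all pairwise distances among 7 points:

d((14, -14), (16, -2)) = 12.1655
d((14, -14), (-15, 11)) = 38.2884
d((14, -14), (-4, -2)) = 21.6333
d((14, -14), (-5, 2)) = 24.8395
d((14, -14), (-3, 11)) = 30.2324
d((14, -14), (12, -9)) = 5.3852
d((16, -2), (-15, 11)) = 33.6155
d((16, -2), (-4, -2)) = 20.0
d((16, -2), (-5, 2)) = 21.3776
d((16, -2), (-3, 11)) = 23.0217
d((16, -2), (12, -9)) = 8.0623
d((-15, 11), (-4, -2)) = 17.0294
d((-15, 11), (-5, 2)) = 13.4536
d((-15, 11), (-3, 11)) = 12.0
d((-15, 11), (12, -9)) = 33.6006
d((-4, -2), (-5, 2)) = 4.1231 <-- minimum
d((-4, -2), (-3, 11)) = 13.0384
d((-4, -2), (12, -9)) = 17.4642
d((-5, 2), (-3, 11)) = 9.2195
d((-5, 2), (12, -9)) = 20.2485
d((-3, 11), (12, -9)) = 25.0

Closest pair: (-4, -2) and (-5, 2) with distance 4.1231

The closest pair is (-4, -2) and (-5, 2) with Euclidean distance 4.1231. For 7 points, brute-force pairwise comparison is shown above. For large n, the divide-and-conquer algorithm (sort by x, recurse on halves, check the dividing strip) achieves O(n log n).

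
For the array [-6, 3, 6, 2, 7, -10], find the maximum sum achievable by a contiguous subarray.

Using Kadane's algorithm on [-6, 3, 6, 2, 7, -10]:

Scanning through the array:
Position 1 (value 3): max_ending_here = 3, max_so_far = 3
Position 2 (value 6): max_ending_here = 9, max_so_far = 9
Position 3 (value 2): max_ending_here = 11, max_so_far = 11
Position 4 (value 7): max_ending_here = 18, max_so_far = 18
Position 5 (value -10): max_ending_here = 8, max_so_far = 18

Maximum subarray: [3, 6, 2, 7]
Maximum sum: 18

The maximum subarray is [3, 6, 2, 7] with sum 18. This subarray runs from index 1 to index 4.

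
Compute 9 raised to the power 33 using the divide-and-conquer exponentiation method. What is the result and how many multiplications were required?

Computing 9^33 by squaring (build up from 9^1; each line after the first costs one multiplication):

9^1 = 9
9^2 = (9^1)^2 = 9^2 = 81
9^4 = (9^2)^2 = 81^2 = 6561
9^8 = (9^4)^2 = 6561^2 = 43046721
9^16 = (9^8)^2 = 43046721^2 = 1853020188851841
9^32 = (9^16)^2 = 1853020188851841^2 = 3433683820292512484657849089281
9^33 = 9 * 9^32 = 9 * 3433683820292512484657849089281 = 30903154382632612361920641803529

Result: 30903154382632612361920641803529
Multiplications needed: 6 (6 lines after 9^1)

9^33 = 30903154382632612361920641803529. Using exponentiation by squaring, this requires 6 multiplications. The key idea: if the exponent is even, square the half-power; if odd, multiply by the base once.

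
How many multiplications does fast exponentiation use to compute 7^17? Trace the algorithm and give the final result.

Computing 7^17 by squaring (build up from 7^1; each line after the first costs one multiplication):

7^1 = 7
7^2 = (7^1)^2 = 7^2 = 49
7^4 = (7^2)^2 = 49^2 = 2401
7^8 = (7^4)^2 = 2401^2 = 5764801
7^16 = (7^8)^2 = 5764801^2 = 33232930569601
7^17 = 7 * 7^16 = 7 * 33232930569601 = 232630513987207

Result: 232630513987207
Multiplications needed: 5 (5 lines after 7^1)

7^17 = 232630513987207. Using exponentiation by squaring, this requires 5 multiplications. The key idea: if the exponent is even, square the half-power; if odd, multiply by the base once.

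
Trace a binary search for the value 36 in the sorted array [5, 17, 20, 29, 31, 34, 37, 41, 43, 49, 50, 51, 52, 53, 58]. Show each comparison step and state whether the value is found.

Binary search for 36 in [5, 17, 20, 29, 31, 34, 37, 41, 43, 49, 50, 51, 52, 53, 58]:

lo=0, hi=14, mid=7, arr[mid]=41 -> 41 > 36, search left half
lo=0, hi=6, mid=3, arr[mid]=29 -> 29 < 36, search right half
lo=4, hi=6, mid=5, arr[mid]=34 -> 34 < 36, search right half
lo=6, hi=6, mid=6, arr[mid]=37 -> 37 > 36, search left half
lo=6 > hi=5, target 36 not found

Binary search determines that 36 is not in the array after 4 comparisons. The search space was exhausted without finding the target.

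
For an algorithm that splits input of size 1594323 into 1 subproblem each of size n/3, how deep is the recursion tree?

For divide and conquer with division factor 3:

Problem sizes at each level:
Level 0: 1594323
Level 1: 531441
Level 2: 177147
Level 3: 59049
Level 4: 19683
Level 5: 6561
Level 6: 2187
Level 7: 729
Level 8: 243
Level 9: 81
Level 10: 27
Level 11: 9
Level 12: 3
Level 13: 1

The root is level 0 and the size-1 base case is level 13 (the tree spans levels 0 through 13, i.e. 14 levels counting the root), so the depth is the number of divisions: log_3(1594323) = 13

The recursion tree depth is log_3(1594323) = 13. At each level, the problem size is divided by 3, so it takes 13 divisions to reduce to a base case of size 1. The algorithm makes 1 recursive call at each level.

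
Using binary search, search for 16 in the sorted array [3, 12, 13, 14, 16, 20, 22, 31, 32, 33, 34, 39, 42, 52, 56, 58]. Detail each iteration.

Binary search for 16 in [3, 12, 13, 14, 16, 20, 22, 31, 32, 33, 34, 39, 42, 52, 56, 58]:

lo=0, hi=15, mid=7, arr[mid]=31 -> 31 > 16, search left half
lo=0, hi=6, mid=3, arr[mid]=14 -> 14 < 16, search right half
lo=4, hi=6, mid=5, arr[mid]=20 -> 20 > 16, search left half
lo=4, hi=4, mid=4, arr[mid]=16 -> Found target at index 4!

Binary search finds 16 at index 4 after 4 comparisons. The search repeatedly halves the search space by comparing with the middle element.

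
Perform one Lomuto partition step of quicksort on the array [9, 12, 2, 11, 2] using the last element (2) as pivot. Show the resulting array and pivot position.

Lomuto partition with pivot = 2:

Initial array: [9, 12, 2, 11, 2]

arr[0]=9 > 2: no swap
arr[1]=12 > 2: no swap
arr[2]=2 <= 2: swap with position 0, array becomes [2, 12, 9, 11, 2]
arr[3]=11 > 2: no swap

Place pivot at position 1: [2, 2, 9, 11, 12]
Pivot position: 1

After partitioning with pivot 2, the array becomes [2, 2, 9, 11, 12]. The pivot is placed at index 1. All elements to the left of the pivot are <= 2, and all elements to the right are > 2.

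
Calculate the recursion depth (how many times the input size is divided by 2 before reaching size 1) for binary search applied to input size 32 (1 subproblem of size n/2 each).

For divide and conquer with division factor 2:

Problem sizes at each level:
Level 0: 32
Level 1: 16
Level 2: 8
Level 3: 4
Level 4: 2
Level 5: 1

The root is level 0 and the size-1 base case is level 5 (the tree spans levels 0 through 5, i.e. 6 levels counting the root), so the depth is the number of divisions: log_2(32) = 5

The recursion tree depth is log_2(32) = 5. At each level, the problem size is divided by 2, so it takes 5 divisions to reduce to a base case of size 1. The algorithm makes 1 recursive call at each level.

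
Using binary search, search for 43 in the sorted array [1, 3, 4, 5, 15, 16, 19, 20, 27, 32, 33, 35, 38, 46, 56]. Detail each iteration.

Binary search for 43 in [1, 3, 4, 5, 15, 16, 19, 20, 27, 32, 33, 35, 38, 46, 56]:

lo=0, hi=14, mid=7, arr[mid]=20 -> 20 < 43, search right half
lo=8, hi=14, mid=11, arr[mid]=35 -> 35 < 43, search right half
lo=12, hi=14, mid=13, arr[mid]=46 -> 46 > 43, search left half
lo=12, hi=12, mid=12, arr[mid]=38 -> 38 < 43, search right half
lo=13 > hi=12, target 43 not found

Binary search determines that 43 is not in the array after 4 comparisons. The search space was exhausted without finding the target.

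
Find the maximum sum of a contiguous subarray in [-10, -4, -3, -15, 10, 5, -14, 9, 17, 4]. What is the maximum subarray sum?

Using Kadane's algorithm on [-10, -4, -3, -15, 10, 5, -14, 9, 17, 4]:

Scanning through the array:
Position 1 (value -4): max_ending_here = -4, max_so_far = -4
Position 2 (value -3): max_ending_here = -3, max_so_far = -3
Position 3 (value -15): max_ending_here = -15, max_so_far = -3
Position 4 (value 10): max_ending_here = 10, max_so_far = 10
Position 5 (value 5): max_ending_here = 15, max_so_far = 15
Position 6 (value -14): max_ending_here = 1, max_so_far = 15
Position 7 (value 9): max_ending_here = 10, max_so_far = 15
Position 8 (value 17): max_ending_here = 27, max_so_far = 27
Position 9 (value 4): max_ending_here = 31, max_so_far = 31

Maximum subarray: [10, 5, -14, 9, 17, 4]
Maximum sum: 31

The maximum subarray is [10, 5, -14, 9, 17, 4] with sum 31. This subarray runs from index 4 to index 9.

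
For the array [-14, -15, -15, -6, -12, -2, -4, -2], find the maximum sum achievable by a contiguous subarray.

Using Kadane's algorithm on [-14, -15, -15, -6, -12, -2, -4, -2]:

Scanning through the array:
Position 1 (value -15): max_ending_here = -15, max_so_far = -14
Position 2 (value -15): max_ending_here = -15, max_so_far = -14
Position 3 (value -6): max_ending_here = -6, max_so_far = -6
Position 4 (value -12): max_ending_here = -12, max_so_far = -6
Position 5 (value -2): max_ending_here = -2, max_so_far = -2
Position 6 (value -4): max_ending_here = -4, max_so_far = -2
Position 7 (value -2): max_ending_here = -2, max_so_far = -2

Maximum subarray: [-2]
Maximum sum: -2

The maximum subarray is [-2] with sum -2. This subarray runs from index 5 to index 5.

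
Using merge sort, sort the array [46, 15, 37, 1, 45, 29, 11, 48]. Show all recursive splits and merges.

Merge sort trace:

Split: [46, 15, 37, 1, 45, 29, 11, 48] -> [46, 15, 37, 1] and [45, 29, 11, 48]
  Split: [46, 15, 37, 1] -> [46, 15] and [37, 1]
    Split: [46, 15] -> [46] and [15]
    Merge: [46] + [15] -> [15, 46]
    Split: [37, 1] -> [37] and [1]
    Merge: [37] + [1] -> [1, 37]
  Merge: [15, 46] + [1, 37] -> [1, 15, 37, 46]
  Split: [45, 29, 11, 48] -> [45, 29] and [11, 48]
    Split: [45, 29] -> [45] and [29]
    Merge: [45] + [29] -> [29, 45]
    Split: [11, 48] -> [11] and [48]
    Merge: [11] + [48] -> [11, 48]
  Merge: [29, 45] + [11, 48] -> [11, 29, 45, 48]
Merge: [1, 15, 37, 46] + [11, 29, 45, 48] -> [1, 11, 15, 29, 37, 45, 46, 48]

Final sorted array: [1, 11, 15, 29, 37, 45, 46, 48]

The merge sort proceeds by recursively splitting the array and merging sorted halves.
After all merges, the sorted array is [1, 11, 15, 29, 37, 45, 46, 48].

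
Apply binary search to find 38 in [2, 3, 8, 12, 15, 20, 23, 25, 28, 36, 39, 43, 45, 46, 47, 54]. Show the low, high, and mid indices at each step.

Binary search for 38 in [2, 3, 8, 12, 15, 20, 23, 25, 28, 36, 39, 43, 45, 46, 47, 54]:

lo=0, hi=15, mid=7, arr[mid]=25 -> 25 < 38, search right half
lo=8, hi=15, mid=11, arr[mid]=43 -> 43 > 38, search left half
lo=8, hi=10, mid=9, arr[mid]=36 -> 36 < 38, search right half
lo=10, hi=10, mid=10, arr[mid]=39 -> 39 > 38, search left half
lo=10 > hi=9, target 38 not found

Binary search determines that 38 is not in the array after 4 comparisons. The search space was exhausted without finding the target.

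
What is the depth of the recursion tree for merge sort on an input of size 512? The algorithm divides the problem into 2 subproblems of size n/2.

For divide and conquer with division factor 2:

Problem sizes at each level:
Level 0: 512
Level 1: 256
Level 2: 128
Level 3: 64
Level 4: 32
Level 5: 16
Level 6: 8
Level 7: 4
Level 8: 2
Level 9: 1

The root is level 0 and the size-1 base case is level 9 (the tree spans levels 0 through 9, i.e. 10 levels counting the root), so the depth is the number of divisions: log_2(512) = 9

The recursion tree depth is log_2(512) = 9. At each level, the problem size is divided by 2, so it takes 9 divisions to reduce to a base case of size 1. The algorithm makes 2 recursive calls at each level.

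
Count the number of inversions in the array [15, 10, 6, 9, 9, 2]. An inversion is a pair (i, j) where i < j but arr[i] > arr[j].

Finding inversions in [15, 10, 6, 9, 9, 2]:

(0, 1): arr[0]=15 > arr[1]=10
(0, 2): arr[0]=15 > arr[2]=6
(0, 3): arr[0]=15 > arr[3]=9
(0, 4): arr[0]=15 > arr[4]=9
(0, 5): arr[0]=15 > arr[5]=2
(1, 2): arr[1]=10 > arr[2]=6
(1, 3): arr[1]=10 > arr[3]=9
(1, 4): arr[1]=10 > arr[4]=9
(1, 5): arr[1]=10 > arr[5]=2
(2, 5): arr[2]=6 > arr[5]=2
(3, 5): arr[3]=9 > arr[5]=2
(4, 5): arr[4]=9 > arr[5]=2

Total inversions: 12

The array has 12 inversion(s): (0,1), (0,2), (0,3), (0,4), (0,5), (1,2), (1,3), (1,4), (1,5), (2,5), (3,5), (4,5). Each pair (i,j) satisfies i < j and arr[i] > arr[j].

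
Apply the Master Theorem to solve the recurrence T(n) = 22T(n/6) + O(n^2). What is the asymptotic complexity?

Master Theorem for T(n) = 22T(n/6) + O(n^2):

a = 22, b = 6, c = 2
log_b(a) = log_6(22) = 1.7251

Case 3: c = 2 > log_6(22) = 1.7251
T(n) = O(n^2) = O(n^2)

For T(n) = 22T(n/6) + O(n^2): log_6(22) = 1.7251. This is Case 3 of the Master Theorem (c > log_b(a), work dominated by root), giving O(n^2).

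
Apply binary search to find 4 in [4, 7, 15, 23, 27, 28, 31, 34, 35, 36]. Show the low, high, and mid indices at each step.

Binary search for 4 in [4, 7, 15, 23, 27, 28, 31, 34, 35, 36]:

lo=0, hi=9, mid=4, arr[mid]=27 -> 27 > 4, search left half
lo=0, hi=3, mid=1, arr[mid]=7 -> 7 > 4, search left half
lo=0, hi=0, mid=0, arr[mid]=4 -> Found target at index 0!

Binary search finds 4 at index 0 after 3 comparisons. The search repeatedly halves the search space by comparing with the middle element.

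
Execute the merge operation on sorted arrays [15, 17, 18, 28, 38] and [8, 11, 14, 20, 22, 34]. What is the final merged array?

Merging process:

Compare 15 vs 8: take 8 from right. Merged: [8]
Compare 15 vs 11: take 11 from right. Merged: [8, 11]
Compare 15 vs 14: take 14 from right. Merged: [8, 11, 14]
Compare 15 vs 20: take 15 from left. Merged: [8, 11, 14, 15]
Compare 17 vs 20: take 17 from left. Merged: [8, 11, 14, 15, 17]
Compare 18 vs 20: take 18 from left. Merged: [8, 11, 14, 15, 17, 18]
Compare 28 vs 20: take 20 from right. Merged: [8, 11, 14, 15, 17, 18, 20]
Compare 28 vs 22: take 22 from right. Merged: [8, 11, 14, 15, 17, 18, 20, 22]
Compare 28 vs 34: take 28 from left. Merged: [8, 11, 14, 15, 17, 18, 20, 22, 28]
Compare 38 vs 34: take 34 from right. Merged: [8, 11, 14, 15, 17, 18, 20, 22, 28, 34]
Append remaining from left: [38]. Merged: [8, 11, 14, 15, 17, 18, 20, 22, 28, 34, 38]

Final merged array: [8, 11, 14, 15, 17, 18, 20, 22, 28, 34, 38]
Total comparisons: 10

The merged array is [8, 11, 14, 15, 17, 18, 20, 22, 28, 34, 38], requiring 10 comparisons. The merge step runs in O(n) time where n is the total number of elements.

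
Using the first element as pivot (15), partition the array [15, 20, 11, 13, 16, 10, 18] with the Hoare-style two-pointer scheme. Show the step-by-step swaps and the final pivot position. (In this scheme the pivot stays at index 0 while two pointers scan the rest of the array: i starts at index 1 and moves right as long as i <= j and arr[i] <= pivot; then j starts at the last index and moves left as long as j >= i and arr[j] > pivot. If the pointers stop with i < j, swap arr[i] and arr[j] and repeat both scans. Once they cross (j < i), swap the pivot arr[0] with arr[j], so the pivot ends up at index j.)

Hoare-style two-pointer partition with pivot = 15:

Initial array: [15, 20, 11, 13, 16, 10, 18]

Pointers start at i = 1, j = 6.
i stops at index 1 (arr[1]=20 > 15), j stops at index 5 (arr[5]=10 <= 15): swap arr[1] and arr[5], array becomes [15, 10, 11, 13, 16, 20, 18]
i ends at 4, j ends at 3: the pointers have crossed (j < i), so scanning stops.

Swap pivot arr[0] with arr[3] to place pivot at position 3: [13, 10, 11, 15, 16, 20, 18]
Pivot position: 3

After partitioning with pivot 15, the array becomes [13, 10, 11, 15, 16, 20, 18]. The pivot is placed at index 3. All elements to the left of the pivot are <= 15, and all elements to the right are > 15.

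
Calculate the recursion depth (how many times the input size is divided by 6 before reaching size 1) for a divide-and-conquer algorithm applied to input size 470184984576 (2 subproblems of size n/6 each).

For divide and conquer with division factor 6:

Problem sizes at each level:
Level 0: 470184984576
Level 1: 78364164096
Level 2: 13060694016
Level 3: 2176782336
Level 4: 362797056
Level 5: 60466176
Level 6: 10077696
Level 7: 1679616
Level 8: 279936
Level 9: 46656
Level 10: 7776
Level 11: 1296
Level 12: 216
Level 13: 36
Level 14: 6
Level 15: 1

The root is level 0 and the size-1 base case is level 15 (the tree spans levels 0 through 15, i.e. 16 levels counting the root), so the depth is the number of divisions: log_6(470184984576) = 15

The recursion tree depth is log_6(470184984576) = 15. At each level, the problem size is divided by 6, so it takes 15 divisions to reduce to a base case of size 1. The algorithm makes 2 recursive calls at each level.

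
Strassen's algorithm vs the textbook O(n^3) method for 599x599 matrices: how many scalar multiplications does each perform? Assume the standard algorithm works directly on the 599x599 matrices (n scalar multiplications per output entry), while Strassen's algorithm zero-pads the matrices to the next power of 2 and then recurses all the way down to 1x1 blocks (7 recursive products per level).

Matrix multiplication for 599x599 matrices:

Strassen's algorithm requires power-of-2 dimensions. Pad 599x599 to 1024x1024 (next power of 2).

Standard algorithm: 599^3 = 214921799 multiplications
Strassen's algorithm: 7^(log2(1024)) = 7^10 = 282475249 multiplications
Difference: 214921799 - 282475249 = -67553450 (Strassen uses MORE here due to padding overhead — for small or just-over-power-of-2 n, padding can outweigh the per-level savings)

Standard: 214921799 multiplications (599^3). Strassen: 282475249 multiplications (7^10, after padding to 1024x1024). Strassen reduces 8 recursive multiplications to 7 at each level.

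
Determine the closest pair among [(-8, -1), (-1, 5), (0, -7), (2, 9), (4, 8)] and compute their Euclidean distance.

Computing all pairwise distances among 5 points:

d((-8, -1), (-1, 5)) = 9.2195
d((-8, -1), (0, -7)) = 10.0
d((-8, -1), (2, 9)) = 14.1421
d((-8, -1), (4, 8)) = 15.0
d((-1, 5), (0, -7)) = 12.0416
d((-1, 5), (2, 9)) = 5.0
d((-1, 5), (4, 8)) = 5.831
d((0, -7), (2, 9)) = 16.1245
d((0, -7), (4, 8)) = 15.5242
d((2, 9), (4, 8)) = 2.2361 <-- minimum

Closest pair: (2, 9) and (4, 8) with distance 2.2361

The closest pair is (2, 9) and (4, 8) with Euclidean distance 2.2361. For 5 points, brute-force pairwise comparison is shown above. For large n, the divide-and-conquer algorithm (sort by x, recurse on halves, check the dividing strip) achieves O(n log n).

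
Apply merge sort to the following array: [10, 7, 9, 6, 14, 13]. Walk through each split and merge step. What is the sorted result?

Merge sort trace:

Split: [10, 7, 9, 6, 14, 13] -> [10, 7, 9] and [6, 14, 13]
  Split: [10, 7, 9] -> [10] and [7, 9]
    Split: [7, 9] -> [7] and [9]
    Merge: [7] + [9] -> [7, 9]
  Merge: [10] + [7, 9] -> [7, 9, 10]
  Split: [6, 14, 13] -> [6] and [14, 13]
    Split: [14, 13] -> [14] and [13]
    Merge: [14] + [13] -> [13, 14]
  Merge: [6] + [13, 14] -> [6, 13, 14]
Merge: [7, 9, 10] + [6, 13, 14] -> [6, 7, 9, 10, 13, 14]

Final sorted array: [6, 7, 9, 10, 13, 14]

The merge sort proceeds by recursively splitting the array and merging sorted halves.
After all merges, the sorted array is [6, 7, 9, 10, 13, 14].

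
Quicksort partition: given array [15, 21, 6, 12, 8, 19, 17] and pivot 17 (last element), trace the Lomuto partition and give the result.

Lomuto partition with pivot = 17:

Initial array: [15, 21, 6, 12, 8, 19, 17]

arr[0]=15 <= 17: swap with position 0, array becomes [15, 21, 6, 12, 8, 19, 17]
arr[1]=21 > 17: no swap
arr[2]=6 <= 17: swap with position 1, array becomes [15, 6, 21, 12, 8, 19, 17]
arr[3]=12 <= 17: swap with position 2, array becomes [15, 6, 12, 21, 8, 19, 17]
arr[4]=8 <= 17: swap with position 3, array becomes [15, 6, 12, 8, 21, 19, 17]
arr[5]=19 > 17: no swap

Place pivot at position 4: [15, 6, 12, 8, 17, 19, 21]
Pivot position: 4

After partitioning with pivot 17, the array becomes [15, 6, 12, 8, 17, 19, 21]. The pivot is placed at index 4. All elements to the left of the pivot are <= 17, and all elements to the right are > 17.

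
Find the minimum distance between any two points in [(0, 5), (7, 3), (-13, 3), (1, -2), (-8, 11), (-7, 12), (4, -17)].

Computing all pairwise distances among 7 points:

d((0, 5), (7, 3)) = 7.2801
d((0, 5), (-13, 3)) = 13.1529
d((0, 5), (1, -2)) = 7.0711
d((0, 5), (-8, 11)) = 10.0
d((0, 5), (-7, 12)) = 9.8995
d((0, 5), (4, -17)) = 22.3607
d((7, 3), (-13, 3)) = 20.0
d((7, 3), (1, -2)) = 7.8102
d((7, 3), (-8, 11)) = 17.0
d((7, 3), (-7, 12)) = 16.6433
d((7, 3), (4, -17)) = 20.2237
d((-13, 3), (1, -2)) = 14.8661
d((-13, 3), (-8, 11)) = 9.434
d((-13, 3), (-7, 12)) = 10.8167
d((-13, 3), (4, -17)) = 26.2488
d((1, -2), (-8, 11)) = 15.8114
d((1, -2), (-7, 12)) = 16.1245
d((1, -2), (4, -17)) = 15.2971
d((-8, 11), (-7, 12)) = 1.4142 <-- minimum
d((-8, 11), (4, -17)) = 30.4631
d((-7, 12), (4, -17)) = 31.0161

Closest pair: (-8, 11) and (-7, 12) with distance 1.4142

The closest pair is (-8, 11) and (-7, 12) with Euclidean distance 1.4142. For 7 points, brute-force pairwise comparison is shown above. For large n, the divide-and-conquer algorithm (sort by x, recurse on halves, check the dividing strip) achieves O(n log n).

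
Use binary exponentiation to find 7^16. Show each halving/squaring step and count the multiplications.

Computing 7^16 by squaring (build up from 7^1; each line after the first costs one multiplication):

7^1 = 7
7^2 = (7^1)^2 = 7^2 = 49
7^4 = (7^2)^2 = 49^2 = 2401
7^8 = (7^4)^2 = 2401^2 = 5764801
7^16 = (7^8)^2 = 5764801^2 = 33232930569601

Result: 33232930569601
Multiplications needed: 4 (4 lines after 7^1)

7^16 = 33232930569601. Using exponentiation by squaring, this requires 4 multiplications. The key idea: if the exponent is even, square the half-power; if odd, multiply by the base once.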